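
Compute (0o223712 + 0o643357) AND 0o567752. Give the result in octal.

Add column by column in base 8, right to left:
  2+7 = 1 carry 1
  1+5+1 = 7
  7+3 = 2 carry 1
  3+3+1 = 7
  2+4 = 6
  2+6 = 0 carry 1
  final carry 1
Sum = 0o1067271; now AND with 0o567752:
  1&0=0, 0&5=0, 6&6=6, 7&7=7, 2&7=2, 7&5=5, 1&2=0

0o67250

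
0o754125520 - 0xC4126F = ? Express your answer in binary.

0b110111011001001100011100001

0o754125520 = 0b111101100001010101101010000 in binary.
0xC4126F = 0b110001000001001001101111 in binary.
Subtract column by column in base 2:
  0-1 → 1 (borrow)
  0-1-1 → 0 (borrow)
  0-1-1 → 0 (borrow)
  0-1-1 → 0 (borrow)
  1-0-1 → 0
  0-1 → 1 (borrow)
  1-1-1 → 1 (borrow)
  0-0-1 → 1 (borrow)
  1-0-1 → 0
  1-1 → 0
  0-0 → 0
  1-0 → 1
  0-1 → 1 (borrow)
  1-0-1 → 0
  0-0 → 0
  1-0 → 1
  0-0 → 0
  0-0 → 0
  0-1 → 1 (borrow)
  0-0-1 → 1 (borrow)
  1-0-1 → 0
  1-0 → 1
  0-1 → 1 (borrow)
  1-1-1 → 1 (borrow)
  1-0-1 → 0
  1-0 → 1
  1-0 → 1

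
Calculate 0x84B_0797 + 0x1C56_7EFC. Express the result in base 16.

0x24A18693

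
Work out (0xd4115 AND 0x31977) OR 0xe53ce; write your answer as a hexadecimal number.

0xf53df

0xd4115 AND 0x31977 = 0x10115.
Then OR with 0xe53ce.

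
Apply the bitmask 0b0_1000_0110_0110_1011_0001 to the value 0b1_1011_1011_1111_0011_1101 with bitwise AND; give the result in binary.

0b010000010011000110001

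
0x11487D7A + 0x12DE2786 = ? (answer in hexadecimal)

0x2426A500

Add column by column in base 16, right to left:
  A+6 = 0 carry 1
  7+8+1 = 0 carry 1
  D+7+1 = 5 carry 1
  7+2+1 = A
  8+E = 6 carry 1
  4+D+1 = 2 carry 1
  1+2+1 = 4
  1+1 = 2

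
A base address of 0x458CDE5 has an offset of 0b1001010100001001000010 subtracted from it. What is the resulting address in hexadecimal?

0x4338BA3

0b1001010100001001000010 = 0x254242 in hexadecimal.
Subtract column by column in base 16:
  5-2 → 3
  E-4 → A
  D-2 → B
  C-4 → 8
  8-5 → 3
  5-2 → 3
  4-0 → 4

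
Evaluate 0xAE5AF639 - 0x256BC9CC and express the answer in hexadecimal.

0x88EF2C6D

Subtract column by column in base 16:
  9-C → D (borrow)
  3-C-1 → 6 (borrow)
  6-9-1 → C (borrow)
  F-C-1 → 2
  A-B → F (borrow)
  5-6-1 → E (borrow)
  E-5-1 → 8
  A-2 → 8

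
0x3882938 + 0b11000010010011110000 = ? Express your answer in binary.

0b11100101000100111000101000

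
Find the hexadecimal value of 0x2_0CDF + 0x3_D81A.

Add column by column in base 16, right to left:
  F+A = 9 carry 1
  D+1+1 = F
  C+8 = 4 carry 1
  0+D+1 = E
  2+3 = 5

0x5E4F9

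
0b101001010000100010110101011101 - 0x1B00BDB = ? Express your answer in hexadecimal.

0x27922182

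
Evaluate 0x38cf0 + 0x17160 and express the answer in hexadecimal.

0x4fe50

Add column by column in base 16, right to left:
  0+0 = 0
  f+6 = 5 carry 1
  c+1+1 = e
  8+7 = f
  3+1 = 4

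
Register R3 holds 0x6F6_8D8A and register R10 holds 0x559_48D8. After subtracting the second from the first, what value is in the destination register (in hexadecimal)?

0x19D44B2

Subtract column by column in base 16:
  A-8 → 2
  8-D → B (borrow)
  D-8-1 → 4
  8-4 → 4
  6-9 → D (borrow)
  F-5-1 → 9
  6-5 → 1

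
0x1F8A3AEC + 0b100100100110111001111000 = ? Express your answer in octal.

0o4007124544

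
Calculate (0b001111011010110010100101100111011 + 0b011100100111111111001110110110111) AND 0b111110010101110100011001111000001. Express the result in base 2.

Add column by column in base 2, right to left:
  1+1 = 0 carry 1
  1+1+1 = 1 carry 1
  0+1+1 = 0 carry 1
  1+0+1 = 0 carry 1
  1+1+1 = 1 carry 1
  1+1+1 = 1 carry 1
  0+0+1 = 1
  0+1 = 1
  1+1 = 0 carry 1
  1+0+1 = 0 carry 1
  0+1+1 = 0 carry 1
  1+1+1 = 1 carry 1
  0+1+1 = 0 carry 1
  0+0+1 = 1
  1+0 = 1
  0+1 = 1
  1+1 = 0 carry 1
  0+1+1 = 0 carry 1
  0+1+1 = 0 carry 1
  1+1+1 = 1 carry 1
  1+1+1 = 1 carry 1
  0+1+1 = 0 carry 1
  1+1+1 = 1 carry 1
  0+1+1 = 0 carry 1
  1+0+1 = 0 carry 1
  1+0+1 = 0 carry 1
  0+1+1 = 0 carry 1
  1+0+1 = 0 carry 1
  1+0+1 = 0 carry 1
  1+1+1 = 1 carry 1
  1+1+1 = 1 carry 1
  0+1+1 = 0 carry 1
  final carry 1
Sum = 0b101100000010110001110100011110010; now AND with 0b111110010101110100011001111000001:
  101100000010110001110100011110010
& 111110010101110100011001111000001
= 101100000000110000010000011000000

0b101100000000110000010000011000000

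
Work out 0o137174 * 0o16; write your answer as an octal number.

Multiply each base-8 digit by 14, carrying:
  4×14 = 56 → write 0 carry 7
  7×14+7 = 105 → write 1 carry 13
  1×14+13 = 27 → write 3 carry 3
  7×14+3 = 101 → write 5 carry 12
  3×14+12 = 54 → write 6 carry 6
  1×14+6 = 20 → write 4 carry 2
  remaining carry: 2

0o2465310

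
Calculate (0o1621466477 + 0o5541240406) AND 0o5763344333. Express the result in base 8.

0o5362304101

Add column by column in base 8, right to left:
  7+6 = 5 carry 1
  7+0+1 = 0 carry 1
  4+4+1 = 1 carry 1
  6+0+1 = 7
  6+4 = 2 carry 1
  4+2+1 = 7
  1+1 = 2
  2+4 = 6
  6+5 = 3 carry 1
  1+5+1 = 7
Sum = 0o7362727105; now AND with 0o5763344333:
  7&5=5, 3&7=3, 6&6=6, 2&3=2, 7&3=3, 2&4=0, 7&4=4, 1&3=1, 0&3=0, 5&3=1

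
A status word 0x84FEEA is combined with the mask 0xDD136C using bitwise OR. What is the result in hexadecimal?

0xDDFFEE

OR each hex digit independently (no carries):
  8|D=D, 4|D=D, F|1=F, E|3=F, E|6=E, A|C=E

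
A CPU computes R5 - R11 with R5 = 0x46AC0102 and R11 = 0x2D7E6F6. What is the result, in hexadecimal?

0x43D41A0C

Subtract column by column in base 16:
  2-6 → C (borrow)
  0-F-1 → 0 (borrow)
  1-6-1 → A (borrow)
  0-E-1 → 1 (borrow)
  C-7-1 → 4
  A-D → D (borrow)
  6-2-1 → 3
  4-0 → 4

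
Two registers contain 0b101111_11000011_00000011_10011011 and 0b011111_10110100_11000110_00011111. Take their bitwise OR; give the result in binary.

0b111111111101111100011110011111

OR bit by bit (1 where either bit is 1):
  101111110000110000001110011011
| 011111101101001100011000011111
= 111111111101111100011110011111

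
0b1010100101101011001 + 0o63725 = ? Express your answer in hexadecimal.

0x5B32E

0b1010100101101011001 = 0x54B59 in hexadecimal.
0o63725 = 0x67D5 in hexadecimal.
Add column by column in base 16, right to left:
  9+5 = E
  5+D = 2 carry 1
  B+7+1 = 3 carry 1
  4+6+1 = B
  5+0 = 5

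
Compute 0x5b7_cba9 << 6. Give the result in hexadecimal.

0x16df2ea40

6 bits is not a whole number of base-16 digits; in binary: 101101101111100101110101001 << 6 = 101101101111100101110101001000000.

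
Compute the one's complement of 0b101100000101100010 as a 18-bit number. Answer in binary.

0b010011111010011101

Invert each bit: 101100000101100010 → 010011111010011101.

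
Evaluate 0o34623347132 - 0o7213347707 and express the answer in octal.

Subtract column by column in base 8:
  2-7 → 3 (borrow)
  3-0-1 → 2
  1-7 → 2 (borrow)
  7-7-1 → 7 (borrow)
  4-4-1 → 7 (borrow)
  3-3-1 → 7 (borrow)
  3-3-1 → 7 (borrow)
  2-1-1 → 0
  6-2 → 4
  4-7 → 5 (borrow)
  3-0-1 → 2

0o25407777223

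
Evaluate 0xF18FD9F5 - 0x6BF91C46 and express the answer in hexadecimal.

0x8596BDAF

Subtract column by column in base 16:
  5-6 → F (borrow)
  F-4-1 → A
  9-C → D (borrow)
  D-1-1 → B
  F-9 → 6
  8-F → 9 (borrow)
  1-B-1 → 5 (borrow)
  F-6-1 → 8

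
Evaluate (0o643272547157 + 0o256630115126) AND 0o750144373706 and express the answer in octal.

Add column by column in base 8, right to left:
  7+6 = 5 carry 1
  5+2+1 = 0 carry 1
  1+1+1 = 3
  7+5 = 4 carry 1
  4+1+1 = 6
  5+1 = 6
  2+0 = 2
  7+3 = 2 carry 1
  2+6+1 = 1 carry 1
  3+6+1 = 2 carry 1
  4+5+1 = 2 carry 1
  6+2+1 = 1 carry 1
  final carry 1
Sum = 0o1122122664305; now AND with 0o750144373706:
  1&0=0, 1&7=1, 2&5=0, 2&0=0, 1&1=1, 2&4=0, 2&4=0, 6&3=2, 6&7=6, 4&3=0, 3&7=3, 0&0=0, 5&6=4

0o100100260304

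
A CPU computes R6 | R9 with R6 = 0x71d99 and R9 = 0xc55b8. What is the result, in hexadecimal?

OR each hex digit independently (no carries):
  7|c=f, 1|5=5, d|5=d, 9|b=b, 9|8=9

0xf5db9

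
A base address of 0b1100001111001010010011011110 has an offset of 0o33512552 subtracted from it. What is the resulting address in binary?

0b1011110011100000111101110100

0o33512552 = 0b11011101001010101101010 in binary.
Subtract column by column in base 2:
  0-0 → 0
  1-1 → 0
  1-0 → 1
  1-1 → 0
  1-0 → 1
  0-1 → 1 (borrow)
  1-1-1 → 1 (borrow)
  1-0-1 → 0
  0-1 → 1 (borrow)
  0-0-1 → 1 (borrow)
  1-1-1 → 1 (borrow)
  0-0-1 → 1 (borrow)
  0-1-1 → 0 (borrow)
  1-0-1 → 0
  0-0 → 0
  1-1 → 0
  0-0 → 0
  0-1 → 1 (borrow)
  1-1-1 → 1 (borrow)
  1-1-1 → 1 (borrow)
  1-0-1 → 0
  1-1 → 0
  0-1 → 1 (borrow)
  0-0-1 → 1 (borrow)
  0-0-1 → 1 (borrow)
  0-0-1 → 1 (borrow)
  1-0-1 → 0
  1-0 → 1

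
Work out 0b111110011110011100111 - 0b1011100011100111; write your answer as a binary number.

Subtract column by column in base 2:
  1-1 → 0
  1-1 → 0
  1-1 → 0
  0-0 → 0
  0-0 → 0
  1-1 → 0
  1-1 → 0
  1-1 → 0
  0-0 → 0
  0-0 → 0
  1-0 → 1
  1-1 → 0
  1-1 → 0
  1-1 → 0
  0-0 → 0
  0-1 → 1 (borrow)
  1-0-1 → 0
  1-0 → 1
  1-0 → 1
  1-0 → 1
  1-0 → 1

0b111101000010000000000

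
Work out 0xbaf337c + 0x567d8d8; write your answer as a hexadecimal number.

Add column by column in base 16, right to left:
  c+8 = 4 carry 1
  7+d+1 = 5 carry 1
  3+8+1 = c
  3+d = 0 carry 1
  f+7+1 = 7 carry 1
  a+6+1 = 1 carry 1
  b+5+1 = 1 carry 1
  final carry 1

0x11170c54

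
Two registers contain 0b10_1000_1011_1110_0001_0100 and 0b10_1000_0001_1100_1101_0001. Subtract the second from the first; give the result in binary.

Subtract column by column in base 2:
  0-1 → 1 (borrow)
  0-0-1 → 1 (borrow)
  1-0-1 → 0
  0-0 → 0
  1-1 → 0
  0-0 → 0
  0-1 → 1 (borrow)
  0-1-1 → 0 (borrow)
  0-0-1 → 1 (borrow)
  1-0-1 → 0
  1-1 → 0
  1-1 → 0
  1-1 → 0
  1-0 → 1
  0-0 → 0
  1-0 → 1
  0-0 → 0
  0-0 → 0
  0-0 → 0
  1-1 → 0
  0-0 → 0
  1-1 → 0

0b1010000101000011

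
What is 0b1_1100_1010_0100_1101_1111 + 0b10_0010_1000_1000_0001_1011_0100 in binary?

Add column by column in base 2, right to left:
  1+0 = 1
  1+0 = 1
  1+1 = 0 carry 1
  1+0+1 = 0 carry 1
  1+1+1 = 1 carry 1
  0+1+1 = 0 carry 1
  1+0+1 = 0 carry 1
  1+1+1 = 1 carry 1
  0+1+1 = 0 carry 1
  0+0+1 = 1
  1+0 = 1
  0+0 = 0
  0+0 = 0
  1+0 = 1
  0+0 = 0
  1+1 = 0 carry 1
  0+0+1 = 1
  0+0 = 0
  1+0 = 1
  1+1 = 0 carry 1
  1+0+1 = 0 carry 1
  0+1+1 = 0 carry 1
  0+0+1 = 1
  0+0 = 0
  0+0 = 0
  0+1 = 1

0b10010001010010011010010011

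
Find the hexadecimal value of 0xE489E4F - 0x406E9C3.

0xA41B48C

Subtract column by column in base 16:
  F-3 → C
  4-C → 8 (borrow)
  E-9-1 → 4
  9-E → B (borrow)
  8-6-1 → 1
  4-0 → 4
  E-4 → A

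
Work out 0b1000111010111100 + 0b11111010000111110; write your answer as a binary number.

Add column by column in base 2, right to left:
  0+0 = 0
  0+1 = 1
  1+1 = 0 carry 1
  1+1+1 = 1 carry 1
  1+1+1 = 1 carry 1
  1+1+1 = 1 carry 1
  0+0+1 = 1
  1+0 = 1
  0+0 = 0
  1+0 = 1
  1+1 = 0 carry 1
  1+0+1 = 0 carry 1
  0+1+1 = 0 carry 1
  0+1+1 = 0 carry 1
  0+1+1 = 0 carry 1
  1+1+1 = 1 carry 1
  0+1+1 = 0 carry 1
  final carry 1

0b101000001011111010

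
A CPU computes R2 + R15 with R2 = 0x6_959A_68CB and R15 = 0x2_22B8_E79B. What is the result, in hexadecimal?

Add column by column in base 16, right to left:
  B+B = 6 carry 1
  C+9+1 = 6 carry 1
  8+7+1 = 0 carry 1
  6+E+1 = 5 carry 1
  A+8+1 = 3 carry 1
  9+B+1 = 5 carry 1
  5+2+1 = 8
  9+2 = B
  6+2 = 8

0x8B8535066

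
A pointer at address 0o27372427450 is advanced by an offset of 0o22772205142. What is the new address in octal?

0o52364634612

Add column by column in base 8, right to left:
  0+2 = 2
  5+4 = 1 carry 1
  4+1+1 = 6
  7+5 = 4 carry 1
  2+0+1 = 3
  4+2 = 6
  2+2 = 4
  7+7 = 6 carry 1
  3+7+1 = 3 carry 1
  7+2+1 = 2 carry 1
  2+2+1 = 5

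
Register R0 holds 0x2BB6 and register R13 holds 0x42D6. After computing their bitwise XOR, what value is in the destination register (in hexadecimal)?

XOR each hex digit independently (no carries):
  2^4=6, B^2=9, B^D=6, 6^6=0

0x6960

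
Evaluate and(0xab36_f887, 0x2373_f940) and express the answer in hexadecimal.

0x2332f800

AND each hex digit independently (no carries):
  a&2=2, b&3=3, 3&7=3, 6&3=2, f&f=f, 8&9=8, 8&4=0, 7&0=0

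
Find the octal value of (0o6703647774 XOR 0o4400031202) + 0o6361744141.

First 0o6703647774 XOR 0o4400031202 = 0o2303676576.
Add column by column in base 8, right to left:
  6+1 = 7
  7+4 = 3 carry 1
  5+1+1 = 7
  6+4 = 2 carry 1
  7+4+1 = 4 carry 1
  6+7+1 = 6 carry 1
  3+1+1 = 5
  0+6 = 6
  3+3 = 6
  2+6 = 0 carry 1
  final carry 1

0o10665642737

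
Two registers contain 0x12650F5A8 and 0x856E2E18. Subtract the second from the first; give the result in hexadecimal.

0xA0E2C790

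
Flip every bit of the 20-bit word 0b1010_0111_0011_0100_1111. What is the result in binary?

0b01011000110010110000

Invert each bit: 10100111001101001111 → 01011000110010110000.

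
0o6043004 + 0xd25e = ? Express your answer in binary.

0o6043004 = 0b110000100011000000100 in binary.
0xd25e = 0b1101001001011110 in binary.
Add column by column in base 2, right to left:
  0+0 = 0
  0+1 = 1
  1+1 = 0 carry 1
  0+1+1 = 0 carry 1
  0+1+1 = 0 carry 1
  0+0+1 = 1
  0+1 = 1
  0+0 = 0
  0+0 = 0
  1+1 = 0 carry 1
  1+0+1 = 0 carry 1
  0+0+1 = 1
  0+1 = 1
  0+0 = 0
  1+1 = 0 carry 1
  0+1+1 = 0 carry 1
  0+0+1 = 1
  0+0 = 0
  0+0 = 0
  1+0 = 1
  1+0 = 1

0b110010001100001100010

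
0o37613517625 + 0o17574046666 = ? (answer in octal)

0o57407566513

Add column by column in base 8, right to left:
  5+6 = 3 carry 1
  2+6+1 = 1 carry 1
  6+6+1 = 5 carry 1
  7+6+1 = 6 carry 1
  1+4+1 = 6
  5+0 = 5
  3+4 = 7
  1+7 = 0 carry 1
  6+5+1 = 4 carry 1
  7+7+1 = 7 carry 1
  3+1+1 = 5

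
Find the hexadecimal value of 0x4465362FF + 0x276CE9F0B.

0x6BD22020A

Add column by column in base 16, right to left:
  F+B = A carry 1
  F+0+1 = 0 carry 1
  2+F+1 = 2 carry 1
  6+9+1 = 0 carry 1
  3+E+1 = 2 carry 1
  5+C+1 = 2 carry 1
  6+6+1 = D
  4+7 = B
  4+2 = 6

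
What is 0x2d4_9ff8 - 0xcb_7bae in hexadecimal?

Subtract column by column in base 16:
  8-e → a (borrow)
  f-a-1 → 4
  f-b → 4
  9-7 → 2
  4-b → 9 (borrow)
  d-c-1 → 0
  2-0 → 2

0x209244a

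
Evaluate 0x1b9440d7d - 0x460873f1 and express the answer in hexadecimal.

Subtract column by column in base 16:
  d-1 → c
  7-f → 8 (borrow)
  d-3-1 → 9
  0-7 → 9 (borrow)
  4-8-1 → b (borrow)
  4-0-1 → 3
  9-6 → 3
  b-4 → 7
  1-0 → 1

0x1733b998c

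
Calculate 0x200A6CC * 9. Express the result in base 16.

Multiply each base-16 digit by 9, carrying:
  C×9 = 108 → write C carry 6
  C×9+6 = 114 → write 2 carry 7
  6×9+7 = 61 → write D carry 3
  A×9+3 = 93 → write D carry 5
  0×9+5 = 5 → write 5
  0×9 = 0 → write 0
  2×9 = 18 → write 2 carry 1
  remaining carry: 1

0x1205DD2C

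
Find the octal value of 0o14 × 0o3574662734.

Multiply each base-8 digit by 12, carrying:
  4×12 = 48 → write 0 carry 6
  3×12+6 = 42 → write 2 carry 5
  7×12+5 = 89 → write 1 carry 11
  2×12+11 = 35 → write 3 carry 4
  6×12+4 = 76 → write 4 carry 9
  6×12+9 = 81 → write 1 carry 10
  4×12+10 = 58 → write 2 carry 7
  7×12+7 = 91 → write 3 carry 11
  5×12+11 = 71 → write 7 carry 8
  3×12+8 = 44 → write 4 carry 5
  remaining carry: 5

0o54732143120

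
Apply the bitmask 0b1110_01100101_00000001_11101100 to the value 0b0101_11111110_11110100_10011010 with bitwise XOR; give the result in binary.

0b1011100110111111010101110110

XOR bit by bit (1 where the bits differ):
  0101111111101111010010011010
^ 1110011001010000000111101100
= 1011100110111111010101110110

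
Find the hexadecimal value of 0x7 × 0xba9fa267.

Multiply each base-16 digit by 7, carrying:
  7×7 = 49 → write 1 carry 3
  6×7+3 = 45 → write d carry 2
  2×7+2 = 16 → write 0 carry 1
  a×7+1 = 71 → write 7 carry 4
  f×7+4 = 109 → write d carry 6
  9×7+6 = 69 → write 5 carry 4
  a×7+4 = 74 → write a carry 4
  b×7+4 = 81 → write 1 carry 5
  remaining carry: 5

0x51a5d70d1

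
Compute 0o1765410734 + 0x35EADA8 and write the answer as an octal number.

0o2315137604

0x35EADA8 = 0o327526650 in octal.
Add column by column in base 8, right to left:
  4+0 = 4
  3+5 = 0 carry 1
  7+6+1 = 6 carry 1
  0+6+1 = 7
  1+2 = 3
  4+5 = 1 carry 1
  5+7+1 = 5 carry 1
  6+2+1 = 1 carry 1
  7+3+1 = 3 carry 1
  1+0+1 = 2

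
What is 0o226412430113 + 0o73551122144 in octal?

Add column by column in base 8, right to left:
  3+4 = 7
  1+4 = 5
  1+1 = 2
  0+2 = 2
  3+2 = 5
  4+1 = 5
  2+1 = 3
  1+5 = 6
  4+5 = 1 carry 1
  6+3+1 = 2 carry 1
  2+7+1 = 2 carry 1
  2+0+1 = 3

0o322163552257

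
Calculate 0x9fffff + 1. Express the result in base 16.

The trailing 5 digits are F (max in base 16), so adding 1 cascades: they roll to 0 and the next digit up increments.

0xa00000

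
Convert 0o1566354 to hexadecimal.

Each octal digit is 3 bits: 1=001 5=101 6=110 6=110 3=011 5=101 4=100.
Group the bits into nibbles: 0110 1110 1100 1110 1100 → 6ecec.

0x6ecec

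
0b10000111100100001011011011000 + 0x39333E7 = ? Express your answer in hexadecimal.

0b10000111100100001011011011000 = 0x10F216D8 in hexadecimal.
Add column by column in base 16, right to left:
  8+7 = F
  D+E = B carry 1
  6+3+1 = A
  1+3 = 4
  2+3 = 5
  F+9 = 8 carry 1
  0+3+1 = 4
  1+0 = 1

0x14854ABF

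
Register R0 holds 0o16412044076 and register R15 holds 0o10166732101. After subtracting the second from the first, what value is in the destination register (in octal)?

0o6223111775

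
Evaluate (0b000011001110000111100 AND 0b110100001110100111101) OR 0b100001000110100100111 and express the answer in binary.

0b100001001110100111111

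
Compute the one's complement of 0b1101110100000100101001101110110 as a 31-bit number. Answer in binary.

Invert each bit: 1101110100000100101001101110110 → 0010001011111011010110010001001.

0b0010001011111011010110010001001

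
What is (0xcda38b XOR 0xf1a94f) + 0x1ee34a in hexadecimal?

0x5aee0e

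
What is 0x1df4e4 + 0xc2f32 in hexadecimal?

Add column by column in base 16, right to left:
  4+2 = 6
  e+3 = 1 carry 1
  4+f+1 = 4 carry 1
  f+2+1 = 2 carry 1
  d+c+1 = a carry 1
  1+0+1 = 2

0x2a2416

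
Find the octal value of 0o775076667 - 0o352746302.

0o422130365

Subtract column by column in base 8:
  7-2 → 5
  6-0 → 6
  6-3 → 3
  6-6 → 0
  7-4 → 3
  0-7 → 1 (borrow)
  5-2-1 → 2
  7-5 → 2
  7-3 → 4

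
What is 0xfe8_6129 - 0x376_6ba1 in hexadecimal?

0xc71f588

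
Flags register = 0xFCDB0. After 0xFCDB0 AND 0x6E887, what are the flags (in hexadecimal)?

0x6C880

AND each hex digit independently (no carries):
  F&6=6, C&E=C, D&8=8, B&8=8, 0&7=0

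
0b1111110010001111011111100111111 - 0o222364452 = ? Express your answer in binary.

0b1111011111111011101011000010101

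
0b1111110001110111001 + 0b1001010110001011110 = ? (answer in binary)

0b11001001000000010111

Add column by column in base 2, right to left:
  1+0 = 1
  0+1 = 1
  0+1 = 1
  1+1 = 0 carry 1
  1+1+1 = 1 carry 1
  1+0+1 = 0 carry 1
  0+1+1 = 0 carry 1
  1+0+1 = 0 carry 1
  1+0+1 = 0 carry 1
  1+0+1 = 0 carry 1
  0+1+1 = 0 carry 1
  0+1+1 = 0 carry 1
  0+0+1 = 1
  1+1 = 0 carry 1
  1+0+1 = 0 carry 1
  1+1+1 = 1 carry 1
  1+0+1 = 0 carry 1
  1+0+1 = 0 carry 1
  1+1+1 = 1 carry 1
  final carry 1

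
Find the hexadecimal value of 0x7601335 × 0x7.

Multiply each base-16 digit by 7, carrying:
  5×7 = 35 → write 3 carry 2
  3×7+2 = 23 → write 7 carry 1
  3×7+1 = 22 → write 6 carry 1
  1×7+1 = 8 → write 8
  0×7 = 0 → write 0
  6×7 = 42 → write a carry 2
  7×7+2 = 51 → write 3 carry 3
  remaining carry: 3

0x33a08673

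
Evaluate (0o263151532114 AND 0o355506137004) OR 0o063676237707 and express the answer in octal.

0o263151532114 AND 0o355506137004 = 0o241100132004.
Then OR with 0o063676237707.

0o263776337707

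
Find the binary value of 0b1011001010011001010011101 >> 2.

0b10110010100110010100111

Right shift by 2: drop the 2 least-significant bits.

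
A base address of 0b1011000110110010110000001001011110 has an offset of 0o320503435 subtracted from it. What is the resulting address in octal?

0o130342075501

0b1011000110110010110000001001011110 = 0o130662601136 in octal.
Subtract column by column in base 8:
  6-5 → 1
  3-3 → 0
  1-4 → 5 (borrow)
  1-3-1 → 5 (borrow)
  0-0-1 → 7 (borrow)
  6-5-1 → 0
  2-0 → 2
  6-2 → 4
  6-3 → 3
  0-0 → 0
  3-0 → 3
  1-0 → 1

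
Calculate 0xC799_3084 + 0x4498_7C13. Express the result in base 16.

Add column by column in base 16, right to left:
  4+3 = 7
  8+1 = 9
  0+C = C
  3+7 = A
  9+8 = 1 carry 1
  9+9+1 = 3 carry 1
  7+4+1 = C
  C+4 = 0 carry 1
  final carry 1

0x10C31AC97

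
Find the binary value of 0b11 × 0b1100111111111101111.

Multiply each base-2 digit by 3, carrying:
  1×3 = 3 → write 1 carry 1
  1×3+1 = 4 → write 0 carry 2
  1×3+2 = 5 → write 1 carry 2
  1×3+2 = 5 → write 1 carry 2
  0×3+2 = 2 → write 0 carry 1
  1×3+1 = 4 → write 0 carry 2
  1×3+2 = 5 → write 1 carry 2
  1×3+2 = 5 → write 1 carry 2
  1×3+2 = 5 → write 1 carry 2
  1×3+2 = 5 → write 1 carry 2
  1×3+2 = 5 → write 1 carry 2
  1×3+2 = 5 → write 1 carry 2
  1×3+2 = 5 → write 1 carry 2
  1×3+2 = 5 → write 1 carry 2
  1×3+2 = 5 → write 1 carry 2
  0×3+2 = 2 → write 0 carry 1
  0×3+1 = 1 → write 1
  1×3 = 3 → write 1 carry 1
  1×3+1 = 4 → write 0 carry 2
  remaining carry: 10

0b100110111111111001101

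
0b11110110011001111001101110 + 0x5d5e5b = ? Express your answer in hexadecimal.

0b11110110011001111001101110 = 0x3d99e6e in hexadecimal.
Add column by column in base 16, right to left:
  e+b = 9 carry 1
  6+5+1 = c
  e+e = c carry 1
  9+5+1 = f
  9+d = 6 carry 1
  d+5+1 = 3 carry 1
  3+0+1 = 4

0x436fcc9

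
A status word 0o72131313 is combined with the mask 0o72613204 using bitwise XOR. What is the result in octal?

XOR each oct digit independently (no carries):
  7^7=0, 2^2=0, 1^6=7, 3^1=2, 1^3=2, 3^2=1, 1^0=1, 3^4=7

0o00722117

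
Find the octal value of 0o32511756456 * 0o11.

0o357631543236

Multiply each base-8 digit by 9, carrying:
  6×9 = 54 → write 6 carry 6
  5×9+6 = 51 → write 3 carry 6
  4×9+6 = 42 → write 2 carry 5
  6×9+5 = 59 → write 3 carry 7
  5×9+7 = 52 → write 4 carry 6
  7×9+6 = 69 → write 5 carry 8
  1×9+8 = 17 → write 1 carry 2
  1×9+2 = 11 → write 3 carry 1
  5×9+1 = 46 → write 6 carry 5
  2×9+5 = 23 → write 7 carry 2
  3×9+2 = 29 → write 5 carry 3
  remaining carry: 3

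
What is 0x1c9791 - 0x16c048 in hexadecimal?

0x5d749

Subtract column by column in base 16:
  1-8 → 9 (borrow)
  9-4-1 → 4
  7-0 → 7
  9-c → d (borrow)
  c-6-1 → 5
  1-1 → 0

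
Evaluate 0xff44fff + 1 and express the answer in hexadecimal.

The trailing 3 digits are F (max in base 16), so adding 1 cascades: they roll to 0 and the next digit up increments.

0xff45000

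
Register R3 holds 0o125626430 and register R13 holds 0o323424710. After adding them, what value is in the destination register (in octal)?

0o451253340

Add column by column in base 8, right to left:
  0+0 = 0
  3+1 = 4
  4+7 = 3 carry 1
  6+4+1 = 3 carry 1
  2+2+1 = 5
  6+4 = 2 carry 1
  5+3+1 = 1 carry 1
  2+2+1 = 5
  1+3 = 4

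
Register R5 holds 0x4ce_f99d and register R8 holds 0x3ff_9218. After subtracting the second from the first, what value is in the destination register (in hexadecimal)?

Subtract column by column in base 16:
  d-8 → 5
  9-1 → 8
  9-2 → 7
  f-9 → 6
  e-f → f (borrow)
  c-f-1 → c (borrow)
  4-3-1 → 0

0xcf6785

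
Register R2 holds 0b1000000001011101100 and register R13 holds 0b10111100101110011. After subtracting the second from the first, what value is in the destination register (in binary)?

Subtract column by column in base 2:
  0-1 → 1 (borrow)
  0-1-1 → 0 (borrow)
  1-0-1 → 0
  1-0 → 1
  0-1 → 1 (borrow)
  1-1-1 → 1 (borrow)
  1-1-1 → 1 (borrow)
  1-0-1 → 0
  0-1 → 1 (borrow)
  1-0-1 → 0
  0-0 → 0
  0-1 → 1 (borrow)
  0-1-1 → 0 (borrow)
  0-1-1 → 0 (borrow)
  0-1-1 → 0 (borrow)
  0-0-1 → 1 (borrow)
  0-1-1 → 0 (borrow)
  0-0-1 → 1 (borrow)
  1-0-1 → 0

0b101000100101111001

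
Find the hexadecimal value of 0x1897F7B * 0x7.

0xAC27C5D

Multiply each base-16 digit by 7, carrying:
  B×7 = 77 → write D carry 4
  7×7+4 = 53 → write 5 carry 3
  F×7+3 = 108 → write C carry 6
  7×7+6 = 55 → write 7 carry 3
  9×7+3 = 66 → write 2 carry 4
  8×7+4 = 60 → write C carry 3
  1×7+3 = 10 → write A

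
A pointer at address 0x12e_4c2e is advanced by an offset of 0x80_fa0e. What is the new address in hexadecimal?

Add column by column in base 16, right to left:
  e+e = c carry 1
  2+0+1 = 3
  c+a = 6 carry 1
  4+f+1 = 4 carry 1
  e+0+1 = f
  2+8 = a
  1+0 = 1

0x1af463c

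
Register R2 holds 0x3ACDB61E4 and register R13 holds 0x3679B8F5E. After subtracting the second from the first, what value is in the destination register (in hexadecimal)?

0x453FD286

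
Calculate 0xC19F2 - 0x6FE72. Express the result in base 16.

0x51B80

Subtract column by column in base 16:
  2-2 → 0
  F-7 → 8
  9-E → B (borrow)
  1-F-1 → 1 (borrow)
  C-6-1 → 5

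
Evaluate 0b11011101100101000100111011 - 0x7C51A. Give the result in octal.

0b11011101100101000100111011 = 0o335450473 in octal.
0x7C51A = 0o1742432 in octal.
Subtract column by column in base 8:
  3-2 → 1
  7-3 → 4
  4-4 → 0
  0-2 → 6 (borrow)
  5-4-1 → 0
  4-7 → 5 (borrow)
  5-1-1 → 3
  3-0 → 3
  3-0 → 3

0o333506041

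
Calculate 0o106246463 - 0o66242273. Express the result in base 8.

Subtract column by column in base 8:
  3-3 → 0
  6-7 → 7 (borrow)
  4-2-1 → 1
  6-2 → 4
  4-4 → 0
  2-2 → 0
  6-6 → 0
  0-6 → 2 (borrow)
  1-0-1 → 0

0o20004170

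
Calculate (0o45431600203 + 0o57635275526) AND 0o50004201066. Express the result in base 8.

0o4001020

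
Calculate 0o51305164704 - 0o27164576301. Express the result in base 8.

0o22120366403

Subtract column by column in base 8:
  4-1 → 3
  0-0 → 0
  7-3 → 4
  4-6 → 6 (borrow)
  6-7-1 → 6 (borrow)
  1-5-1 → 3 (borrow)
  5-4-1 → 0
  0-6 → 2 (borrow)
  3-1-1 → 1
  1-7 → 2 (borrow)
  5-2-1 → 2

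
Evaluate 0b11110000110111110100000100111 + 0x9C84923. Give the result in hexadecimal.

0x27E4314A

0b11110000110111110100000100111 = 0x1E1BE827 in hexadecimal.
Add column by column in base 16, right to left:
  7+3 = A
  2+2 = 4
  8+9 = 1 carry 1
  E+4+1 = 3 carry 1
  B+8+1 = 4 carry 1
  1+C+1 = E
  E+9 = 7 carry 1
  1+0+1 = 2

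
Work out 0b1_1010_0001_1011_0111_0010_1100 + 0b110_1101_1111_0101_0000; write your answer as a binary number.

Add column by column in base 2, right to left:
  0+0 = 0
  0+0 = 0
  1+0 = 1
  1+0 = 1
  0+1 = 1
  1+0 = 1
  0+1 = 1
  0+0 = 0
  1+1 = 0 carry 1
  1+1+1 = 1 carry 1
  1+1+1 = 1 carry 1
  0+1+1 = 0 carry 1
  1+1+1 = 1 carry 1
  1+0+1 = 0 carry 1
  0+1+1 = 0 carry 1
  1+1+1 = 1 carry 1
  1+0+1 = 0 carry 1
  0+1+1 = 0 carry 1
  0+1+1 = 0 carry 1
  0+0+1 = 1
  0+0 = 0
  1+0 = 1
  0+0 = 0
  1+0 = 1
  1+0 = 1

0b1101010001001011001111100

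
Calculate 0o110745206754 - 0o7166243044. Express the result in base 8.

Subtract column by column in base 8:
  4-4 → 0
  5-4 → 1
  7-0 → 7
  6-3 → 3
  0-4 → 4 (borrow)
  2-2-1 → 7 (borrow)
  5-6-1 → 6 (borrow)
  4-6-1 → 5 (borrow)
  7-1-1 → 5
  0-7 → 1 (borrow)
  1-0-1 → 0
  1-0 → 1

0o101556743710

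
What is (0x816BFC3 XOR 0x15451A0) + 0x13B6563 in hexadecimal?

0xA7E53C6

First 0x816BFC3 XOR 0x15451A0 = 0x942EE63.
Add column by column in base 16, right to left:
  3+3 = 6
  6+6 = C
  E+5 = 3 carry 1
  E+6+1 = 5 carry 1
  2+B+1 = E
  4+3 = 7
  9+1 = A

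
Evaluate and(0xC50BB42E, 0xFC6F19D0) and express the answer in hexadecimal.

0xC40B1000

AND each hex digit independently (no carries):
  C&F=C, 5&C=4, 0&6=0, B&F=B, B&1=1, 4&9=0, 2&D=0, E&0=0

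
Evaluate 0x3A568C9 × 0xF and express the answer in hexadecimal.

0x36B123C7

Multiply each base-16 digit by 15, carrying:
  9×15 = 135 → write 7 carry 8
  C×15+8 = 188 → write C carry 11
  8×15+11 = 131 → write 3 carry 8
  6×15+8 = 98 → write 2 carry 6
  5×15+6 = 81 → write 1 carry 5
  A×15+5 = 155 → write B carry 9
  3×15+9 = 54 → write 6 carry 3
  remaining carry: 3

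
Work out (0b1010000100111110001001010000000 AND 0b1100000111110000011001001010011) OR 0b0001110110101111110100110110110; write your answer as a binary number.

0b1001110110111111111101110110110

0b1010000100111110001001010000000 AND 0b1100000111110000011001001010011 = 0b1000000100110000001001000000000.
Then OR with 0b0001110110101111110100110110110.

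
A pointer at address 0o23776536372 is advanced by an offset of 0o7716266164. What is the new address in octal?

Add column by column in base 8, right to left:
  2+4 = 6
  7+6 = 5 carry 1
  3+1+1 = 5
  6+6 = 4 carry 1
  3+6+1 = 2 carry 1
  5+2+1 = 0 carry 1
  6+6+1 = 5 carry 1
  7+1+1 = 1 carry 1
  7+7+1 = 7 carry 1
  3+7+1 = 3 carry 1
  2+0+1 = 3

0o33715024556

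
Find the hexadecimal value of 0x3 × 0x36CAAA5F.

Multiply each base-16 digit by 3, carrying:
  F×3 = 45 → write D carry 2
  5×3+2 = 17 → write 1 carry 1
  A×3+1 = 31 → write F carry 1
  A×3+1 = 31 → write F carry 1
  A×3+1 = 31 → write F carry 1
  C×3+1 = 37 → write 5 carry 2
  6×3+2 = 20 → write 4 carry 1
  3×3+1 = 10 → write A

0xA45FFF1D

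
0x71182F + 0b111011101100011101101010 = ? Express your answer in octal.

0x71182F = 0o34214057 in octal.
0b111011101100011101101010 = 0o73543552 in octal.
Add column by column in base 8, right to left:
  7+2 = 1 carry 1
  5+5+1 = 3 carry 1
  0+5+1 = 6
  4+3 = 7
  1+4 = 5
  2+5 = 7
  4+3 = 7
  3+7 = 2 carry 1
  final carry 1

0o127757631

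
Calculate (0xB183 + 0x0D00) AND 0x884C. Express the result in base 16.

0x8800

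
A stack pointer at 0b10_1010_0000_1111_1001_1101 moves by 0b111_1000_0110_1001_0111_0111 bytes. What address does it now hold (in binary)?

0b101000100111100100010100

Add column by column in base 2, right to left:
  1+1 = 0 carry 1
  0+1+1 = 0 carry 1
  1+1+1 = 1 carry 1
  1+0+1 = 0 carry 1
  1+1+1 = 1 carry 1
  0+1+1 = 0 carry 1
  0+1+1 = 0 carry 1
  1+0+1 = 0 carry 1
  1+1+1 = 1 carry 1
  1+0+1 = 0 carry 1
  1+0+1 = 0 carry 1
  1+1+1 = 1 carry 1
  0+0+1 = 1
  0+1 = 1
  0+1 = 1
  0+0 = 0
  0+0 = 0
  1+0 = 1
  0+0 = 0
  1+1 = 0 carry 1
  0+1+1 = 0 carry 1
  1+1+1 = 1 carry 1
  0+1+1 = 0 carry 1
  final carry 1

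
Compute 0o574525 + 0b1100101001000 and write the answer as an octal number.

0o611235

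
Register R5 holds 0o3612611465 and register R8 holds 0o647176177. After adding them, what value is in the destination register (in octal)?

Add column by column in base 8, right to left:
  5+7 = 4 carry 1
  6+7+1 = 6 carry 1
  4+1+1 = 6
  1+6 = 7
  1+7 = 0 carry 1
  6+1+1 = 0 carry 1
  2+7+1 = 2 carry 1
  1+4+1 = 6
  6+6 = 4 carry 1
  3+0+1 = 4

0o4462007664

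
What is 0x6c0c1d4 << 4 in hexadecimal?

0x6c0c1d40

Shifting left by 4 bits = 1 hex digit: append 1 zero.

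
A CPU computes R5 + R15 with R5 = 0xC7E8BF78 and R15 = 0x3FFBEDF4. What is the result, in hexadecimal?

0x107E4AD6C

Add column by column in base 16, right to left:
  8+4 = C
  7+F = 6 carry 1
  F+D+1 = D carry 1
  B+E+1 = A carry 1
  8+B+1 = 4 carry 1
  E+F+1 = E carry 1
  7+F+1 = 7 carry 1
  C+3+1 = 0 carry 1
  final carry 1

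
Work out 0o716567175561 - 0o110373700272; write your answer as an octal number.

0o606173275267

Subtract column by column in base 8:
  1-2 → 7 (borrow)
  6-7-1 → 6 (borrow)
  5-2-1 → 2
  5-0 → 5
  7-0 → 7
  1-7 → 2 (borrow)
  7-3-1 → 3
  6-7 → 7 (borrow)
  5-3-1 → 1
  6-0 → 6
  1-1 → 0
  7-1 → 6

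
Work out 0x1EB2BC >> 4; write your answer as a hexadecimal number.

0x1EB2B

Shifting right by 4 bits = 1 hex digit: drop the last 1.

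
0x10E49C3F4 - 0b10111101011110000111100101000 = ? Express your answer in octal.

0o36646532314

0x10E49C3F4 = 0o41622341764 in octal.
0b10111101011110000111100101000 = 0o2753607450 in octal.
Subtract column by column in base 8:
  4-0 → 4
  6-5 → 1
  7-4 → 3
  1-7 → 2 (borrow)
  4-0-1 → 3
  3-6 → 5 (borrow)
  2-3-1 → 6 (borrow)
  2-5-1 → 4 (borrow)
  6-7-1 → 6 (borrow)
  1-2-1 → 6 (borrow)
  4-0-1 → 3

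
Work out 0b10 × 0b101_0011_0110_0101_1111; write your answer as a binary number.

Multiply each base-2 digit by 2, carrying:
  1×2 = 2 → write 0 carry 1
  1×2+1 = 3 → write 1 carry 1
  1×2+1 = 3 → write 1 carry 1
  1×2+1 = 3 → write 1 carry 1
  1×2+1 = 3 → write 1 carry 1
  0×2+1 = 1 → write 1
  1×2 = 2 → write 0 carry 1
  0×2+1 = 1 → write 1
  0×2 = 0 → write 0
  1×2 = 2 → write 0 carry 1
  1×2+1 = 3 → write 1 carry 1
  0×2+1 = 1 → write 1
  1×2 = 2 → write 0 carry 1
  1×2+1 = 3 → write 1 carry 1
  0×2+1 = 1 → write 1
  0×2 = 0 → write 0
  1×2 = 2 → write 0 carry 1
  0×2+1 = 1 → write 1
  1×2 = 2 → write 0 carry 1
  remaining carry: 1

0b10100110110010111110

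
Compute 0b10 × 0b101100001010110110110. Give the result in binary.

Multiply each base-2 digit by 2, carrying:
  0×2 = 0 → write 0
  1×2 = 2 → write 0 carry 1
  1×2+1 = 3 → write 1 carry 1
  0×2+1 = 1 → write 1
  1×2 = 2 → write 0 carry 1
  1×2+1 = 3 → write 1 carry 1
  0×2+1 = 1 → write 1
  1×2 = 2 → write 0 carry 1
  1×2+1 = 3 → write 1 carry 1
  0×2+1 = 1 → write 1
  1×2 = 2 → write 0 carry 1
  0×2+1 = 1 → write 1
  1×2 = 2 → write 0 carry 1
  0×2+1 = 1 → write 1
  0×2 = 0 → write 0
  0×2 = 0 → write 0
  0×2 = 0 → write 0
  1×2 = 2 → write 0 carry 1
  1×2+1 = 3 → write 1 carry 1
  0×2+1 = 1 → write 1
  1×2 = 2 → write 0 carry 1
  remaining carry: 1

0b1011000010101101101100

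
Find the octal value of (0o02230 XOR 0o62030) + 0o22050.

0o102250

First 0o02230 XOR 0o62030 = 0o60200.
Add column by column in base 8, right to left:
  0+0 = 0
  0+5 = 5
  2+0 = 2
  0+2 = 2
  6+2 = 0 carry 1
  final carry 1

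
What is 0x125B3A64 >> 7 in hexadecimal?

7 bits is not a whole number of base-16 digits; in binary: 10010010110110011101001100100 >> 7 = 1001001011011001110100.

0x24B674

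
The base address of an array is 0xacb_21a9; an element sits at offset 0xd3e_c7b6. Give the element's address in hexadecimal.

0x1809e95f

Add column by column in base 16, right to left:
  9+6 = f
  a+b = 5 carry 1
  1+7+1 = 9
  2+c = e
  b+e = 9 carry 1
  c+3+1 = 0 carry 1
  a+d+1 = 8 carry 1
  final carry 1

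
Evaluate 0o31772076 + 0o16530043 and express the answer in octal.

Add column by column in base 8, right to left:
  6+3 = 1 carry 1
  7+4+1 = 4 carry 1
  0+0+1 = 1
  2+0 = 2
  7+3 = 2 carry 1
  7+5+1 = 5 carry 1
  1+6+1 = 0 carry 1
  3+1+1 = 5

0o50522141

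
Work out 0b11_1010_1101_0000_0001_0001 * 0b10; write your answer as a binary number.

Multiply each base-2 digit by 2, carrying:
  1×2 = 2 → write 0 carry 1
  0×2+1 = 1 → write 1
  0×2 = 0 → write 0
  0×2 = 0 → write 0
  1×2 = 2 → write 0 carry 1
  0×2+1 = 1 → write 1
  0×2 = 0 → write 0
  0×2 = 0 → write 0
  0×2 = 0 → write 0
  0×2 = 0 → write 0
  0×2 = 0 → write 0
  0×2 = 0 → write 0
  1×2 = 2 → write 0 carry 1
  0×2+1 = 1 → write 1
  1×2 = 2 → write 0 carry 1
  1×2+1 = 3 → write 1 carry 1
  0×2+1 = 1 → write 1
  1×2 = 2 → write 0 carry 1
  0×2+1 = 1 → write 1
  1×2 = 2 → write 0 carry 1
  1×2+1 = 3 → write 1 carry 1
  1×2+1 = 3 → write 1 carry 1
  remaining carry: 1

0b11101011010000000100010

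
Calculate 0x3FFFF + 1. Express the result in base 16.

The trailing 4 digits are F (max in base 16), so adding 1 cascades: they roll to 0 and the next digit up increments.

0x40000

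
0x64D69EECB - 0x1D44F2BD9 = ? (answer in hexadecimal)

0x4791AC2F2

Subtract column by column in base 16:
  B-9 → 2
  C-D → F (borrow)
  E-B-1 → 2
  E-2 → C
  9-F → A (borrow)
  6-4-1 → 1
  D-4 → 9
  4-D → 7 (borrow)
  6-1-1 → 4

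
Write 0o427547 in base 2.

Each octal digit is 3 bits: 4=100 2=010 7=111 5=101 4=100 7=111.

0b100010111101100111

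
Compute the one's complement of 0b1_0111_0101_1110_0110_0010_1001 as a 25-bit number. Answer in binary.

Invert each bit: 1011101011110011000101001 → 0100010100001100111010110.

0b0100010100001100111010110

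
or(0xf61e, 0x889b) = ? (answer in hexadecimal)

OR each hex digit independently (no carries):
  f|8=f, 6|8=e, 1|9=9, e|b=f

0xfe9f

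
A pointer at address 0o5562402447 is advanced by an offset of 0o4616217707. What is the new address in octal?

0o12400622356

Add column by column in base 8, right to left:
  7+7 = 6 carry 1
  4+0+1 = 5
  4+7 = 3 carry 1
  2+7+1 = 2 carry 1
  0+1+1 = 2
  4+2 = 6
  2+6 = 0 carry 1
  6+1+1 = 0 carry 1
  5+6+1 = 4 carry 1
  5+4+1 = 2 carry 1
  final carry 1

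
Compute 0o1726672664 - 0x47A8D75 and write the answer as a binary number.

0b1010111000001110100000111111

0o1726672664 = 0b1111010110110111010110110100 in binary.
0x47A8D75 = 0b100011110101000110101110101 in binary.
Subtract column by column in base 2:
  0-1 → 1 (borrow)
  0-0-1 → 1 (borrow)
  1-1-1 → 1 (borrow)
  0-0-1 → 1 (borrow)
  1-1-1 → 1 (borrow)
  1-1-1 → 1 (borrow)
  0-1-1 → 0 (borrow)
  1-0-1 → 0
  1-1 → 0
  0-0 → 0
  1-1 → 0
  0-1 → 1 (borrow)
  1-0-1 → 0
  1-0 → 1
  1-0 → 1
  0-1 → 1 (borrow)
  1-0-1 → 0
  1-1 → 0
  0-0 → 0
  1-1 → 0
  1-1 → 0
  0-1 → 1 (borrow)
  1-1-1 → 1 (borrow)
  0-0-1 → 1 (borrow)
  1-0-1 → 0
  1-0 → 1
  1-1 → 0
  1-0 → 1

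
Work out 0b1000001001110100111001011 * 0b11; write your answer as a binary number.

Multiply each base-2 digit by 3, carrying:
  1×3 = 3 → write 1 carry 1
  1×3+1 = 4 → write 0 carry 2
  0×3+2 = 2 → write 0 carry 1
  1×3+1 = 4 → write 0 carry 2
  0×3+2 = 2 → write 0 carry 1
  0×3+1 = 1 → write 1
  1×3 = 3 → write 1 carry 1
  1×3+1 = 4 → write 0 carry 2
  1×3+2 = 5 → write 1 carry 2
  0×3+2 = 2 → write 0 carry 1
  0×3+1 = 1 → write 1
  1×3 = 3 → write 1 carry 1
  0×3+1 = 1 → write 1
  1×3 = 3 → write 1 carry 1
  1×3+1 = 4 → write 0 carry 2
  1×3+2 = 5 → write 1 carry 2
  0×3+2 = 2 → write 0 carry 1
  0×3+1 = 1 → write 1
  1×3 = 3 → write 1 carry 1
  0×3+1 = 1 → write 1
  0×3 = 0 → write 0
  0×3 = 0 → write 0
  0×3 = 0 → write 0
  0×3 = 0 → write 0
  1×3 = 3 → write 1 carry 1
  remaining carry: 1

0b11000011101011110101100001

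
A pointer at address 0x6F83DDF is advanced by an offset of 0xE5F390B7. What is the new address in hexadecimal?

0xECEBCE96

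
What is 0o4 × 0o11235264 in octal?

0o45165320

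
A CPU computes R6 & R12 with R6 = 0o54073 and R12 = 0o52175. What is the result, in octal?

AND each oct digit independently (no carries):
  5&5=5, 4&2=0, 0&1=0, 7&7=7, 3&5=1

0o50071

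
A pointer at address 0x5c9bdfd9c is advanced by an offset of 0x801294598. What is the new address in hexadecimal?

0xdcae74334

Add column by column in base 16, right to left:
  c+8 = 4 carry 1
  9+9+1 = 3 carry 1
  d+5+1 = 3 carry 1
  f+4+1 = 4 carry 1
  d+9+1 = 7 carry 1
  b+2+1 = e
  9+1 = a
  c+0 = c
  5+8 = d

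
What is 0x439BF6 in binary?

0b10000111001101111110110

Expand each hex digit to 4 bits: 4=0100 3=0011 9=1001 B=1011 F=1111 6=0110.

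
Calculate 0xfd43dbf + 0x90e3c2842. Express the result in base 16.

Add column by column in base 16, right to left:
  f+2 = 1 carry 1
  b+4+1 = 0 carry 1
  d+8+1 = 6 carry 1
  3+2+1 = 6
  4+c = 0 carry 1
  d+3+1 = 1 carry 1
  f+e+1 = e carry 1
  0+0+1 = 1
  0+9 = 9

0x91e106601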